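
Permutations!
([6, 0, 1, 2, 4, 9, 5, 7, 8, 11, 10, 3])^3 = [9, 5, 6, 0, 4, 3, 11, 7, 8, 2, 10, 1]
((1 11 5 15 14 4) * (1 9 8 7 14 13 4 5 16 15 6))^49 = ((1 11 16 15 13 4 9 8 7 14 5 6))^49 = (1 11 16 15 13 4 9 8 7 14 5 6)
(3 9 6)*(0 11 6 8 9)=(0 11 6 3)(8 9)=[11, 1, 2, 0, 4, 5, 3, 7, 9, 8, 10, 6]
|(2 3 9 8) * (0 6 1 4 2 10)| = |(0 6 1 4 2 3 9 8 10)| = 9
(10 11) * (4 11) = (4 11 10) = [0, 1, 2, 3, 11, 5, 6, 7, 8, 9, 4, 10]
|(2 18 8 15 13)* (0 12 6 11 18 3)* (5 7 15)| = 12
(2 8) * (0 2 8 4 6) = [2, 1, 4, 3, 6, 5, 0, 7, 8] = (8)(0 2 4 6)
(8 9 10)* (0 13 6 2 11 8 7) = [13, 1, 11, 3, 4, 5, 2, 0, 9, 10, 7, 8, 12, 6] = (0 13 6 2 11 8 9 10 7)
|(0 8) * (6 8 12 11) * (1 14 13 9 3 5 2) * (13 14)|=|(14)(0 12 11 6 8)(1 13 9 3 5 2)|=30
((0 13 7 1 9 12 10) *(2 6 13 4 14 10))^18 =((0 4 14 10)(1 9 12 2 6 13 7))^18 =(0 14)(1 6 9 13 12 7 2)(4 10)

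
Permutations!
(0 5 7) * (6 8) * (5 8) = [8, 1, 2, 3, 4, 7, 5, 0, 6] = (0 8 6 5 7)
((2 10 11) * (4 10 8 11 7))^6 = (11)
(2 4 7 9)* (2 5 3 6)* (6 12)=(2 4 7 9 5 3 12 6)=[0, 1, 4, 12, 7, 3, 2, 9, 8, 5, 10, 11, 6]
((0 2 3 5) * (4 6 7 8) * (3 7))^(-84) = ((0 2 7 8 4 6 3 5))^(-84) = (0 4)(2 6)(3 7)(5 8)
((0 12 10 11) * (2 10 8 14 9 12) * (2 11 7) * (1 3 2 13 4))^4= (14)(1 7 3 13 2 4 10)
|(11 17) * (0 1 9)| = 6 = |(0 1 9)(11 17)|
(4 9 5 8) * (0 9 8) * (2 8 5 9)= [2, 1, 8, 3, 5, 0, 6, 7, 4, 9]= (9)(0 2 8 4 5)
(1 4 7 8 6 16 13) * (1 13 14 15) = (1 4 7 8 6 16 14 15) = [0, 4, 2, 3, 7, 5, 16, 8, 6, 9, 10, 11, 12, 13, 15, 1, 14]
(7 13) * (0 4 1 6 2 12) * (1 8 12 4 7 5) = [7, 6, 4, 3, 8, 1, 2, 13, 12, 9, 10, 11, 0, 5] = (0 7 13 5 1 6 2 4 8 12)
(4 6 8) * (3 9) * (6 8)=(3 9)(4 8)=[0, 1, 2, 9, 8, 5, 6, 7, 4, 3]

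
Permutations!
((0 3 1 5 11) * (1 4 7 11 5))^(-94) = (0 3 4 7 11)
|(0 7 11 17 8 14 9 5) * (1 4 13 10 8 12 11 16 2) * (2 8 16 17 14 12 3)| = 16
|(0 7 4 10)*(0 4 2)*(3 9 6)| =6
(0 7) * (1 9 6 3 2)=(0 7)(1 9 6 3 2)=[7, 9, 1, 2, 4, 5, 3, 0, 8, 6]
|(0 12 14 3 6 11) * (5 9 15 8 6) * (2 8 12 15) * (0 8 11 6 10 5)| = 30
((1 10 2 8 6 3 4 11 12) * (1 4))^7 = (1 10 2 8 6 3)(4 11 12)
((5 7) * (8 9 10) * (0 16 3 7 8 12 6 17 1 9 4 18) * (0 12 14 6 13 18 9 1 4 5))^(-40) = (4 10 6)(9 14 17)(12 18 13)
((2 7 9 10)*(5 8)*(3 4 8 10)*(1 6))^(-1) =(1 6)(2 10 5 8 4 3 9 7)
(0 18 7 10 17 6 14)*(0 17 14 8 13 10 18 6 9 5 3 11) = (0 6 8 13 10 14 17 9 5 3 11)(7 18) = [6, 1, 2, 11, 4, 3, 8, 18, 13, 5, 14, 0, 12, 10, 17, 15, 16, 9, 7]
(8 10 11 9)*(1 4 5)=[0, 4, 2, 3, 5, 1, 6, 7, 10, 8, 11, 9]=(1 4 5)(8 10 11 9)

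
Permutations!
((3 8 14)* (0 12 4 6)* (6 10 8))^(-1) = ((0 12 4 10 8 14 3 6))^(-1) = (0 6 3 14 8 10 4 12)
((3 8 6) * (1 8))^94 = (1 6)(3 8)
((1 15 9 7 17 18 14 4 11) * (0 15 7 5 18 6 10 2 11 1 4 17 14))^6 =((0 15 9 5 18)(1 7 14 17 6 10 2 11 4))^6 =(0 15 9 5 18)(1 2 17)(4 10 14)(6 7 11)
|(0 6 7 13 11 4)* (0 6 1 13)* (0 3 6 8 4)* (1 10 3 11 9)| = 6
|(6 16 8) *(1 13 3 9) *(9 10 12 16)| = |(1 13 3 10 12 16 8 6 9)| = 9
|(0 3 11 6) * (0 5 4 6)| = 3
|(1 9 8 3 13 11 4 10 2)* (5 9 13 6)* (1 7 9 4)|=9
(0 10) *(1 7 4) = (0 10)(1 7 4) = [10, 7, 2, 3, 1, 5, 6, 4, 8, 9, 0]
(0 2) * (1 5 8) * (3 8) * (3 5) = (0 2)(1 3 8) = [2, 3, 0, 8, 4, 5, 6, 7, 1]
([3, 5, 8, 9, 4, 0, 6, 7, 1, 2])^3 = (0 2 5 9 1 3 8)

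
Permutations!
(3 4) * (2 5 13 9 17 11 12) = [0, 1, 5, 4, 3, 13, 6, 7, 8, 17, 10, 12, 2, 9, 14, 15, 16, 11] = (2 5 13 9 17 11 12)(3 4)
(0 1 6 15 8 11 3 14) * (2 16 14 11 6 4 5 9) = (0 1 4 5 9 2 16 14)(3 11)(6 15 8) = [1, 4, 16, 11, 5, 9, 15, 7, 6, 2, 10, 3, 12, 13, 0, 8, 14]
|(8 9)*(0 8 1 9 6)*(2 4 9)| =12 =|(0 8 6)(1 2 4 9)|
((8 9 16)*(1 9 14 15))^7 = (1 9 16 8 14 15)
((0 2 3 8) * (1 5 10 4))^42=(0 3)(1 10)(2 8)(4 5)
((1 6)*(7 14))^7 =(1 6)(7 14)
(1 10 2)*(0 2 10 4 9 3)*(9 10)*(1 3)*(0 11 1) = (0 2 3 11 1 4 10 9) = [2, 4, 3, 11, 10, 5, 6, 7, 8, 0, 9, 1]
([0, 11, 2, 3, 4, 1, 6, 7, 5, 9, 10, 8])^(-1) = [0, 5, 2, 3, 4, 8, 6, 7, 11, 9, 10, 1]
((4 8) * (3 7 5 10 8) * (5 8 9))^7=(3 4 8 7)(5 10 9)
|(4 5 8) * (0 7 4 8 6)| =5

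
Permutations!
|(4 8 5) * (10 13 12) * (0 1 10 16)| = 6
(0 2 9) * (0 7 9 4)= (0 2 4)(7 9)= [2, 1, 4, 3, 0, 5, 6, 9, 8, 7]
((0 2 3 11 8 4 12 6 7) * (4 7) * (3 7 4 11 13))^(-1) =(0 7 2)(3 13)(4 8 11 6 12)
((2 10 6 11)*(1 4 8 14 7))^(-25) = ((1 4 8 14 7)(2 10 6 11))^(-25) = (14)(2 11 6 10)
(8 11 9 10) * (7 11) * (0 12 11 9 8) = (0 12 11 8 7 9 10) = [12, 1, 2, 3, 4, 5, 6, 9, 7, 10, 0, 8, 11]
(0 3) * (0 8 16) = (0 3 8 16) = [3, 1, 2, 8, 4, 5, 6, 7, 16, 9, 10, 11, 12, 13, 14, 15, 0]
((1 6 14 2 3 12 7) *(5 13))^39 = (1 3 6 12 14 7 2)(5 13)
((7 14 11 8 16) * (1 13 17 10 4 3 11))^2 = ((1 13 17 10 4 3 11 8 16 7 14))^2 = (1 17 4 11 16 14 13 10 3 8 7)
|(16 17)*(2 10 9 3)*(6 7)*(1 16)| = |(1 16 17)(2 10 9 3)(6 7)| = 12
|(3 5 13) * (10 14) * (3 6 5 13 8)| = 10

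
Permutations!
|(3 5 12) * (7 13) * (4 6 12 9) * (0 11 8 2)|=|(0 11 8 2)(3 5 9 4 6 12)(7 13)|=12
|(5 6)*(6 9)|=|(5 9 6)|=3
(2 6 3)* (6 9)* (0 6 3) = (0 6)(2 9 3) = [6, 1, 9, 2, 4, 5, 0, 7, 8, 3]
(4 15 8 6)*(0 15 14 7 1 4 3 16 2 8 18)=[15, 4, 8, 16, 14, 5, 3, 1, 6, 9, 10, 11, 12, 13, 7, 18, 2, 17, 0]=(0 15 18)(1 4 14 7)(2 8 6 3 16)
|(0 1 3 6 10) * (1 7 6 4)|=|(0 7 6 10)(1 3 4)|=12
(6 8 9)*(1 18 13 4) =(1 18 13 4)(6 8 9) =[0, 18, 2, 3, 1, 5, 8, 7, 9, 6, 10, 11, 12, 4, 14, 15, 16, 17, 13]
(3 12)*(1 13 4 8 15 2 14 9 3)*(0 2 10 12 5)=[2, 13, 14, 5, 8, 0, 6, 7, 15, 3, 12, 11, 1, 4, 9, 10]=(0 2 14 9 3 5)(1 13 4 8 15 10 12)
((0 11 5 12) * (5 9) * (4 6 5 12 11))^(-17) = (0 11 4 9 6 12 5)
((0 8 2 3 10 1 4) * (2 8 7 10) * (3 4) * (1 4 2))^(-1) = ((0 7 10 4)(1 3))^(-1) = (0 4 10 7)(1 3)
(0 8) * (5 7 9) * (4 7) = [8, 1, 2, 3, 7, 4, 6, 9, 0, 5] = (0 8)(4 7 9 5)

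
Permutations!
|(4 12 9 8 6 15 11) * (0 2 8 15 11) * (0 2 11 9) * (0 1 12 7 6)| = 18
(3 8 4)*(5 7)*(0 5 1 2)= (0 5 7 1 2)(3 8 4)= [5, 2, 0, 8, 3, 7, 6, 1, 4]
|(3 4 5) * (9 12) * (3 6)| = |(3 4 5 6)(9 12)| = 4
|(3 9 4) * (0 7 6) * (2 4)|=12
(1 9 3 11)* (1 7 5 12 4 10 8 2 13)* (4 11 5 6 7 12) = (1 9 3 5 4 10 8 2 13)(6 7)(11 12) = [0, 9, 13, 5, 10, 4, 7, 6, 2, 3, 8, 12, 11, 1]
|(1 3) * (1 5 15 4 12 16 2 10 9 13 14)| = 12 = |(1 3 5 15 4 12 16 2 10 9 13 14)|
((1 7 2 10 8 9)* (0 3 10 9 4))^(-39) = ((0 3 10 8 4)(1 7 2 9))^(-39) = (0 3 10 8 4)(1 7 2 9)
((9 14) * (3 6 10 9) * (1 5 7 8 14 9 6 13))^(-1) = ((1 5 7 8 14 3 13)(6 10))^(-1) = (1 13 3 14 8 7 5)(6 10)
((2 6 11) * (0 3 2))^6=(0 3 2 6 11)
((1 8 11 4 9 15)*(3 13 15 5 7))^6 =(1 7 11 13 9)(3 4 15 5 8)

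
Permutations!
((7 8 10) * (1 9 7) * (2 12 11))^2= (1 7 10 9 8)(2 11 12)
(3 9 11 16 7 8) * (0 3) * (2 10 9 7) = (0 3 7 8)(2 10 9 11 16) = [3, 1, 10, 7, 4, 5, 6, 8, 0, 11, 9, 16, 12, 13, 14, 15, 2]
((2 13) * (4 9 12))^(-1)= (2 13)(4 12 9)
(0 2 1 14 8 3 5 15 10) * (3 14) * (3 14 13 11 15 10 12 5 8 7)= (0 2 1 14 7 3 8 13 11 15 12 5 10)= [2, 14, 1, 8, 4, 10, 6, 3, 13, 9, 0, 15, 5, 11, 7, 12]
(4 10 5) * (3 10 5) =(3 10)(4 5) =[0, 1, 2, 10, 5, 4, 6, 7, 8, 9, 3]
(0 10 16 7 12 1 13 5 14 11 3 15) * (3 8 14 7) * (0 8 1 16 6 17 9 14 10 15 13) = (0 15 8 10 6 17 9 14 11 1)(3 13 5 7 12 16) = [15, 0, 2, 13, 4, 7, 17, 12, 10, 14, 6, 1, 16, 5, 11, 8, 3, 9]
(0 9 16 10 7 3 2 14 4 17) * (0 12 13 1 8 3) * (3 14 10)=[9, 8, 10, 2, 17, 5, 6, 0, 14, 16, 7, 11, 13, 1, 4, 15, 3, 12]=(0 9 16 3 2 10 7)(1 8 14 4 17 12 13)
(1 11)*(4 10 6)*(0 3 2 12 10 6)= (0 3 2 12 10)(1 11)(4 6)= [3, 11, 12, 2, 6, 5, 4, 7, 8, 9, 0, 1, 10]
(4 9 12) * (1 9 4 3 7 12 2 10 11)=(1 9 2 10 11)(3 7 12)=[0, 9, 10, 7, 4, 5, 6, 12, 8, 2, 11, 1, 3]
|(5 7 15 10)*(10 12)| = |(5 7 15 12 10)| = 5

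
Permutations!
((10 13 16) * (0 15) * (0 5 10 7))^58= (0 5 13 7 15 10 16)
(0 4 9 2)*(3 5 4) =(0 3 5 4 9 2) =[3, 1, 0, 5, 9, 4, 6, 7, 8, 2]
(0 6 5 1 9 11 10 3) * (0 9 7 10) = (0 6 5 1 7 10 3 9 11) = [6, 7, 2, 9, 4, 1, 5, 10, 8, 11, 3, 0]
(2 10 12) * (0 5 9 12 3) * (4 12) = (0 5 9 4 12 2 10 3) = [5, 1, 10, 0, 12, 9, 6, 7, 8, 4, 3, 11, 2]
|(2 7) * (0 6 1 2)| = 5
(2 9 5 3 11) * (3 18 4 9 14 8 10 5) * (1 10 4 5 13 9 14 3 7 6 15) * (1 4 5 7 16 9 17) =(1 10 13 17)(2 3 11)(4 14 8 5 18 7 6 15)(9 16) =[0, 10, 3, 11, 14, 18, 15, 6, 5, 16, 13, 2, 12, 17, 8, 4, 9, 1, 7]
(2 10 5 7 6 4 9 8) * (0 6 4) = [6, 1, 10, 3, 9, 7, 0, 4, 2, 8, 5] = (0 6)(2 10 5 7 4 9 8)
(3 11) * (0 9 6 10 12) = (0 9 6 10 12)(3 11) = [9, 1, 2, 11, 4, 5, 10, 7, 8, 6, 12, 3, 0]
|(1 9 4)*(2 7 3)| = 3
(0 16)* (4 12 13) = (0 16)(4 12 13) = [16, 1, 2, 3, 12, 5, 6, 7, 8, 9, 10, 11, 13, 4, 14, 15, 0]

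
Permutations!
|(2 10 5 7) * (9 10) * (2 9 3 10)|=6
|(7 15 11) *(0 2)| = |(0 2)(7 15 11)| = 6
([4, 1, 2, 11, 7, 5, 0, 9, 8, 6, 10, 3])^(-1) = [6, 1, 2, 11, 0, 5, 9, 4, 8, 7, 10, 3]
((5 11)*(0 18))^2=((0 18)(5 11))^2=(18)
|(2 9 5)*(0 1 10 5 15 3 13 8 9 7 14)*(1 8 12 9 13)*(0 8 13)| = 13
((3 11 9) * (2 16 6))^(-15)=((2 16 6)(3 11 9))^(-15)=(16)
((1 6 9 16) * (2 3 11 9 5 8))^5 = (1 3 6 11 5 9 8 16 2)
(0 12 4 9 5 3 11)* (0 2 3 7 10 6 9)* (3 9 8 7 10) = (0 12 4)(2 9 5 10 6 8 7 3 11) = [12, 1, 9, 11, 0, 10, 8, 3, 7, 5, 6, 2, 4]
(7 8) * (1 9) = [0, 9, 2, 3, 4, 5, 6, 8, 7, 1] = (1 9)(7 8)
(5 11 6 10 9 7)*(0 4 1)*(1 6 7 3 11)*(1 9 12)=(0 4 6 10 12 1)(3 11 7 5 9)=[4, 0, 2, 11, 6, 9, 10, 5, 8, 3, 12, 7, 1]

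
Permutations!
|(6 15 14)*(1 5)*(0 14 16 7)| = 6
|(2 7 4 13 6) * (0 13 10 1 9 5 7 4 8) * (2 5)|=30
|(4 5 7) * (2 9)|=|(2 9)(4 5 7)|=6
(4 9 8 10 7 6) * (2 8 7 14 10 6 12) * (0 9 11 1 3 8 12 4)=(0 9 7 4 11 1 3 8 6)(2 12)(10 14)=[9, 3, 12, 8, 11, 5, 0, 4, 6, 7, 14, 1, 2, 13, 10]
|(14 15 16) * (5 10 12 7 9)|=15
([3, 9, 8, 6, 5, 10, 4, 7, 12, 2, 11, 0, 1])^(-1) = [11, 12, 9, 0, 6, 4, 3, 7, 2, 1, 5, 10, 8]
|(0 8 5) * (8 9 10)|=|(0 9 10 8 5)|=5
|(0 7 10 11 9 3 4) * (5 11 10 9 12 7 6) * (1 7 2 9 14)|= 9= |(0 6 5 11 12 2 9 3 4)(1 7 14)|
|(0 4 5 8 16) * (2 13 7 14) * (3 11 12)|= |(0 4 5 8 16)(2 13 7 14)(3 11 12)|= 60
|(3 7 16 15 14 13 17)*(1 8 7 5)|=10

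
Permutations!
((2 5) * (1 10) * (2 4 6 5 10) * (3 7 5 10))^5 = ((1 2 3 7 5 4 6 10))^5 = (1 4 3 10 5 2 6 7)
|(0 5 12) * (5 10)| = 4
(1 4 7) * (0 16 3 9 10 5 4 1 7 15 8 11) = [16, 1, 2, 9, 15, 4, 6, 7, 11, 10, 5, 0, 12, 13, 14, 8, 3] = (0 16 3 9 10 5 4 15 8 11)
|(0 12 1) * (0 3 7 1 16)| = |(0 12 16)(1 3 7)| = 3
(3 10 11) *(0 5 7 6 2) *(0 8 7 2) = [5, 1, 8, 10, 4, 2, 0, 6, 7, 9, 11, 3] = (0 5 2 8 7 6)(3 10 11)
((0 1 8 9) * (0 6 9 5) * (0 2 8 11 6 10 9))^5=((0 1 11 6)(2 8 5)(9 10))^5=(0 1 11 6)(2 5 8)(9 10)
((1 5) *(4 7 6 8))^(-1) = ((1 5)(4 7 6 8))^(-1) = (1 5)(4 8 6 7)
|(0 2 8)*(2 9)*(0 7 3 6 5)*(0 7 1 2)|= |(0 9)(1 2 8)(3 6 5 7)|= 12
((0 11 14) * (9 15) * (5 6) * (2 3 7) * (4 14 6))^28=((0 11 6 5 4 14)(2 3 7)(9 15))^28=(15)(0 4 6)(2 3 7)(5 11 14)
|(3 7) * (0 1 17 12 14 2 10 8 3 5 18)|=|(0 1 17 12 14 2 10 8 3 7 5 18)|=12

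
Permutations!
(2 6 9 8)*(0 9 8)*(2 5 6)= (0 9)(5 6 8)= [9, 1, 2, 3, 4, 6, 8, 7, 5, 0]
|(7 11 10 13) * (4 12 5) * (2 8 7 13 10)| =12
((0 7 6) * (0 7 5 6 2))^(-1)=((0 5 6 7 2))^(-1)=(0 2 7 6 5)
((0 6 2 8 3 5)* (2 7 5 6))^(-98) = ((0 2 8 3 6 7 5))^(-98) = (8)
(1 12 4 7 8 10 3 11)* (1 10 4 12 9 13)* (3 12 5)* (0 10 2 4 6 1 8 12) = (0 10)(1 9 13 8 6)(2 4 7 12 5 3 11) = [10, 9, 4, 11, 7, 3, 1, 12, 6, 13, 0, 2, 5, 8]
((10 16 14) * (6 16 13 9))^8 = (6 14 13)(9 16 10)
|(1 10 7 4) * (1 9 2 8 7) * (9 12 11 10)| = 9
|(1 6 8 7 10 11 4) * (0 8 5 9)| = |(0 8 7 10 11 4 1 6 5 9)| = 10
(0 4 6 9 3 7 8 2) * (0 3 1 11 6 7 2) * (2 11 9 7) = [4, 9, 3, 11, 2, 5, 7, 8, 0, 1, 10, 6] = (0 4 2 3 11 6 7 8)(1 9)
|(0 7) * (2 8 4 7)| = 5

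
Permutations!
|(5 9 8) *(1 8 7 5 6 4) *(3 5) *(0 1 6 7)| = 14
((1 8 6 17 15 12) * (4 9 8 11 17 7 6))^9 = ((1 11 17 15 12)(4 9 8)(6 7))^9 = (1 12 15 17 11)(6 7)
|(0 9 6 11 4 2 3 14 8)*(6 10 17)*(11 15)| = |(0 9 10 17 6 15 11 4 2 3 14 8)| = 12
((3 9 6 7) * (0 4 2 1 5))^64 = ((0 4 2 1 5)(3 9 6 7))^64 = (9)(0 5 1 2 4)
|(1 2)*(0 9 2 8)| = 5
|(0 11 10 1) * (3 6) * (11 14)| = 10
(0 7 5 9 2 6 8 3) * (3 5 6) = (0 7 6 8 5 9 2 3) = [7, 1, 3, 0, 4, 9, 8, 6, 5, 2]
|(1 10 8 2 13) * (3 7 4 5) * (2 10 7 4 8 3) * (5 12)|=|(1 7 8 10 3 4 12 5 2 13)|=10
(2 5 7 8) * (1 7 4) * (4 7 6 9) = [0, 6, 5, 3, 1, 7, 9, 8, 2, 4] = (1 6 9 4)(2 5 7 8)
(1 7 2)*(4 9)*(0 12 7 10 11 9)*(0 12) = [0, 10, 1, 3, 12, 5, 6, 2, 8, 4, 11, 9, 7] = (1 10 11 9 4 12 7 2)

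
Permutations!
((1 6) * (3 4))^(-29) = (1 6)(3 4)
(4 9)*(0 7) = (0 7)(4 9) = [7, 1, 2, 3, 9, 5, 6, 0, 8, 4]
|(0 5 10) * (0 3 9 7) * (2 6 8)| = 6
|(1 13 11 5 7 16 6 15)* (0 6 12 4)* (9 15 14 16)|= |(0 6 14 16 12 4)(1 13 11 5 7 9 15)|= 42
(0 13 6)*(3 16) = (0 13 6)(3 16) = [13, 1, 2, 16, 4, 5, 0, 7, 8, 9, 10, 11, 12, 6, 14, 15, 3]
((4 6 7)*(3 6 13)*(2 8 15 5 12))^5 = ((2 8 15 5 12)(3 6 7 4 13))^5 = (15)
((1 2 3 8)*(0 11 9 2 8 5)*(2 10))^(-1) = (0 5 3 2 10 9 11)(1 8)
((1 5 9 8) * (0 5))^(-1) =((0 5 9 8 1))^(-1) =(0 1 8 9 5)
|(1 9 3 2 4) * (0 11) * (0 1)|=7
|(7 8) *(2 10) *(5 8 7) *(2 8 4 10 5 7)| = 6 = |(2 5 4 10 8 7)|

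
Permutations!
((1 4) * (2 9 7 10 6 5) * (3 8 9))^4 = (2 7)(3 10)(5 9)(6 8) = ((1 4)(2 3 8 9 7 10 6 5))^4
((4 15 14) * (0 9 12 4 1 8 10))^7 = ((0 9 12 4 15 14 1 8 10))^7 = (0 8 14 4 9 10 1 15 12)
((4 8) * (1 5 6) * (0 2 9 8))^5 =(9)(1 6 5)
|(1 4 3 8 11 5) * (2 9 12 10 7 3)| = 11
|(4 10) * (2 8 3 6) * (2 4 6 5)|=|(2 8 3 5)(4 10 6)|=12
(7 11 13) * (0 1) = (0 1)(7 11 13) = [1, 0, 2, 3, 4, 5, 6, 11, 8, 9, 10, 13, 12, 7]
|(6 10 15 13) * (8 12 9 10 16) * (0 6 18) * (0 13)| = 8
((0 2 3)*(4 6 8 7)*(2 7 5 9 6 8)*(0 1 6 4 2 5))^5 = ((0 7 2 3 1 6 5 9 4 8))^5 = (0 6)(1 8)(2 9)(3 4)(5 7)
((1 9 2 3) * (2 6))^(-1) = ((1 9 6 2 3))^(-1) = (1 3 2 6 9)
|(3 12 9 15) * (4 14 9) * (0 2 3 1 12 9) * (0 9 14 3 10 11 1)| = |(0 2 10 11 1 12 4 3 14 9 15)| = 11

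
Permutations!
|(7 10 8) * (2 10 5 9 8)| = 4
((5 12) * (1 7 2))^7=(1 7 2)(5 12)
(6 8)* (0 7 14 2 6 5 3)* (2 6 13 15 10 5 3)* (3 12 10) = (0 7 14 6 8 12 10 5 2 13 15 3) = [7, 1, 13, 0, 4, 2, 8, 14, 12, 9, 5, 11, 10, 15, 6, 3]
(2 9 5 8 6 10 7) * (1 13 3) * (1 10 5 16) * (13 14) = (1 14 13 3 10 7 2 9 16)(5 8 6) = [0, 14, 9, 10, 4, 8, 5, 2, 6, 16, 7, 11, 12, 3, 13, 15, 1]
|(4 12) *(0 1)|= 2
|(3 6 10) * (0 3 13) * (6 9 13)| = |(0 3 9 13)(6 10)| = 4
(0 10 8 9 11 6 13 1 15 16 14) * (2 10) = (0 2 10 8 9 11 6 13 1 15 16 14) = [2, 15, 10, 3, 4, 5, 13, 7, 9, 11, 8, 6, 12, 1, 0, 16, 14]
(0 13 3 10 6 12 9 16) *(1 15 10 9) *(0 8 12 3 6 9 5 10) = [13, 15, 2, 5, 4, 10, 3, 7, 12, 16, 9, 11, 1, 6, 14, 0, 8] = (0 13 6 3 5 10 9 16 8 12 1 15)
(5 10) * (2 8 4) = (2 8 4)(5 10) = [0, 1, 8, 3, 2, 10, 6, 7, 4, 9, 5]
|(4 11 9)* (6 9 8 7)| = 6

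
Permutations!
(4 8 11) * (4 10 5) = (4 8 11 10 5) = [0, 1, 2, 3, 8, 4, 6, 7, 11, 9, 5, 10]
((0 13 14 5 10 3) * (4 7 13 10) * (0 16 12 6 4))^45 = (0 10 3 16 12 6 4 7 13 14 5)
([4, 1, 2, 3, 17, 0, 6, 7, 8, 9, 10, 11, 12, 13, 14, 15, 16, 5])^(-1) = (0 5 17 4)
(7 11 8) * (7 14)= (7 11 8 14)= [0, 1, 2, 3, 4, 5, 6, 11, 14, 9, 10, 8, 12, 13, 7]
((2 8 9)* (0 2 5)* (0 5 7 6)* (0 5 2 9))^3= (0 6 8 7 2 9 5)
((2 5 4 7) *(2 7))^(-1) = (7)(2 4 5)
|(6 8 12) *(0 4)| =6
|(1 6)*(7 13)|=2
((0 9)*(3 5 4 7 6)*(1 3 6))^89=((0 9)(1 3 5 4 7))^89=(0 9)(1 7 4 5 3)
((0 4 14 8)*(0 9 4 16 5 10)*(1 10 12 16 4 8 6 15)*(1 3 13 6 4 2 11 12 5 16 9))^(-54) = (16)(0 11 9 1)(2 12 8 10)(3 6)(13 15)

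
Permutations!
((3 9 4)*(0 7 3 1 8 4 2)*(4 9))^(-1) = ((0 7 3 4 1 8 9 2))^(-1) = (0 2 9 8 1 4 3 7)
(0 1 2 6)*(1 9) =[9, 2, 6, 3, 4, 5, 0, 7, 8, 1] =(0 9 1 2 6)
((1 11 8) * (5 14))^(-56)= (14)(1 11 8)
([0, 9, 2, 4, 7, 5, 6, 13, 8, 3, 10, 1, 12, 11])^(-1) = (1 11 13 7 4 3 9)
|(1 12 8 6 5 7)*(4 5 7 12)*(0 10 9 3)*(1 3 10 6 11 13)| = 28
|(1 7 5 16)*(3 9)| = |(1 7 5 16)(3 9)| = 4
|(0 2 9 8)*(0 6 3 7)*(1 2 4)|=|(0 4 1 2 9 8 6 3 7)|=9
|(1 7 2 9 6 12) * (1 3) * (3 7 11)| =15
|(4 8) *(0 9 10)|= |(0 9 10)(4 8)|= 6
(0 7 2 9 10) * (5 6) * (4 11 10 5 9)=(0 7 2 4 11 10)(5 6 9)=[7, 1, 4, 3, 11, 6, 9, 2, 8, 5, 0, 10]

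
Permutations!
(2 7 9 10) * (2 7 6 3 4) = (2 6 3 4)(7 9 10) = [0, 1, 6, 4, 2, 5, 3, 9, 8, 10, 7]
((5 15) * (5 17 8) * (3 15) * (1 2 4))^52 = (1 2 4)(3 17 5 15 8)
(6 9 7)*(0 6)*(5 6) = (0 5 6 9 7) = [5, 1, 2, 3, 4, 6, 9, 0, 8, 7]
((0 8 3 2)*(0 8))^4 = (2 8 3)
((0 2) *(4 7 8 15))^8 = ((0 2)(4 7 8 15))^8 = (15)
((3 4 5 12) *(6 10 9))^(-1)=((3 4 5 12)(6 10 9))^(-1)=(3 12 5 4)(6 9 10)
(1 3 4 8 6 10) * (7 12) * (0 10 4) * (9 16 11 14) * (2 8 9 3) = (0 10 1 2 8 6 4 9 16 11 14 3)(7 12) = [10, 2, 8, 0, 9, 5, 4, 12, 6, 16, 1, 14, 7, 13, 3, 15, 11]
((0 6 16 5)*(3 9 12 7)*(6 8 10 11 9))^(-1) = (0 5 16 6 3 7 12 9 11 10 8)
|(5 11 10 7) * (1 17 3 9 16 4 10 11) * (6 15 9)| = |(1 17 3 6 15 9 16 4 10 7 5)| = 11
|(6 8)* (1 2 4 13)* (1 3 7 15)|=14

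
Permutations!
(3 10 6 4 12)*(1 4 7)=(1 4 12 3 10 6 7)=[0, 4, 2, 10, 12, 5, 7, 1, 8, 9, 6, 11, 3]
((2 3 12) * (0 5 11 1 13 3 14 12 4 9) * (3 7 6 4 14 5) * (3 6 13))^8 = (1 3 14 12 2 5 11)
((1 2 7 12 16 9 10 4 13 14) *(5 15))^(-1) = ((1 2 7 12 16 9 10 4 13 14)(5 15))^(-1) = (1 14 13 4 10 9 16 12 7 2)(5 15)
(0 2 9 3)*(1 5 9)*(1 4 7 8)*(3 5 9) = (0 2 4 7 8 1 9 5 3) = [2, 9, 4, 0, 7, 3, 6, 8, 1, 5]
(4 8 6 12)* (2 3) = (2 3)(4 8 6 12) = [0, 1, 3, 2, 8, 5, 12, 7, 6, 9, 10, 11, 4]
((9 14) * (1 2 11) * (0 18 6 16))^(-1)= (0 16 6 18)(1 11 2)(9 14)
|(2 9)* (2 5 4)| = |(2 9 5 4)| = 4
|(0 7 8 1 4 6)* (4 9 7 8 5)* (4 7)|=6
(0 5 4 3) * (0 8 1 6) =(0 5 4 3 8 1 6) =[5, 6, 2, 8, 3, 4, 0, 7, 1]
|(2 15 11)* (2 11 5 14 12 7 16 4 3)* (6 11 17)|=|(2 15 5 14 12 7 16 4 3)(6 11 17)|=9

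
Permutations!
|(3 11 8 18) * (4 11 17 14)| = |(3 17 14 4 11 8 18)| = 7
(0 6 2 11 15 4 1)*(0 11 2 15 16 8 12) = (0 6 15 4 1 11 16 8 12) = [6, 11, 2, 3, 1, 5, 15, 7, 12, 9, 10, 16, 0, 13, 14, 4, 8]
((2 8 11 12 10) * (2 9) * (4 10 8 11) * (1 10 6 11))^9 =((1 10 9 2)(4 6 11 12 8))^9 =(1 10 9 2)(4 8 12 11 6)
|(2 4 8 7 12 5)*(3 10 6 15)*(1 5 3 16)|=|(1 5 2 4 8 7 12 3 10 6 15 16)|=12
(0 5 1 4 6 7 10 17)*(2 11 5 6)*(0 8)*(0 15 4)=(0 6 7 10 17 8 15 4 2 11 5 1)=[6, 0, 11, 3, 2, 1, 7, 10, 15, 9, 17, 5, 12, 13, 14, 4, 16, 8]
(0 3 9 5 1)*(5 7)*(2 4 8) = (0 3 9 7 5 1)(2 4 8) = [3, 0, 4, 9, 8, 1, 6, 5, 2, 7]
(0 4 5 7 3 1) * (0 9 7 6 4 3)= [3, 9, 2, 1, 5, 6, 4, 0, 8, 7]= (0 3 1 9 7)(4 5 6)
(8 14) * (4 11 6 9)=(4 11 6 9)(8 14)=[0, 1, 2, 3, 11, 5, 9, 7, 14, 4, 10, 6, 12, 13, 8]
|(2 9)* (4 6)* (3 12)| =2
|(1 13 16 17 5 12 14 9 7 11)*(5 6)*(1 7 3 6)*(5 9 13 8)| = |(1 8 5 12 14 13 16 17)(3 6 9)(7 11)| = 24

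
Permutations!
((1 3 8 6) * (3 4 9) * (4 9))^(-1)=(1 6 8 3 9)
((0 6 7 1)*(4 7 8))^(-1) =(0 1 7 4 8 6)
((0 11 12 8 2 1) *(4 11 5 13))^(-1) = (0 1 2 8 12 11 4 13 5) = ((0 5 13 4 11 12 8 2 1))^(-1)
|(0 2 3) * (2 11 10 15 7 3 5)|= 6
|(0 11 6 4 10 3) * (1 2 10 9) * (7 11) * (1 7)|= |(0 1 2 10 3)(4 9 7 11 6)|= 5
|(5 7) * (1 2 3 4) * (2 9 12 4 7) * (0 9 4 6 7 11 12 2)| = 18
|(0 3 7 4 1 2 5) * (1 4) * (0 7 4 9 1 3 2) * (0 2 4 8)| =9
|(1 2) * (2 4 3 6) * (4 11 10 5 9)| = 9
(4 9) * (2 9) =(2 9 4) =[0, 1, 9, 3, 2, 5, 6, 7, 8, 4]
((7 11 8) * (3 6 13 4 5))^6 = ((3 6 13 4 5)(7 11 8))^6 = (3 6 13 4 5)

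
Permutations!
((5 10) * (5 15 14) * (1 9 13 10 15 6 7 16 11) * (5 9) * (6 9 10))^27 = (1 9 11 10 16 14 7 15 6 5 13)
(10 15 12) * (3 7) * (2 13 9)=(2 13 9)(3 7)(10 15 12)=[0, 1, 13, 7, 4, 5, 6, 3, 8, 2, 15, 11, 10, 9, 14, 12]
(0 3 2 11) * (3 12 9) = (0 12 9 3 2 11) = [12, 1, 11, 2, 4, 5, 6, 7, 8, 3, 10, 0, 9]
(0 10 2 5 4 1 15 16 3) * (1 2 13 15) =(0 10 13 15 16 3)(2 5 4) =[10, 1, 5, 0, 2, 4, 6, 7, 8, 9, 13, 11, 12, 15, 14, 16, 3]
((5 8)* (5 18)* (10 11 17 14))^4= ((5 8 18)(10 11 17 14))^4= (5 8 18)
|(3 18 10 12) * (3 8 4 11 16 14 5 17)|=11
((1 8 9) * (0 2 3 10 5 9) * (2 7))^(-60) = (0 3 9)(1 7 10)(2 5 8)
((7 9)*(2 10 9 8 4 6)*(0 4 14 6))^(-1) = ((0 4)(2 10 9 7 8 14 6))^(-1) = (0 4)(2 6 14 8 7 9 10)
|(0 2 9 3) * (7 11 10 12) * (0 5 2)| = |(2 9 3 5)(7 11 10 12)| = 4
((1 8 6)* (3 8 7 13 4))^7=((1 7 13 4 3 8 6))^7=(13)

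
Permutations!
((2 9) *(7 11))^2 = (11)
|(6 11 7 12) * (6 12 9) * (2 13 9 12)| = 7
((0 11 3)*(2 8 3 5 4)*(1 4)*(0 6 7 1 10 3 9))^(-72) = (11)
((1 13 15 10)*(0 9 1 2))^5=(0 10 13 9 2 15 1)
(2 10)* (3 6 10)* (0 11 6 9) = (0 11 6 10 2 3 9) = [11, 1, 3, 9, 4, 5, 10, 7, 8, 0, 2, 6]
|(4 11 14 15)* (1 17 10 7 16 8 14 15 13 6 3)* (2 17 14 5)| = 105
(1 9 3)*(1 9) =[0, 1, 2, 9, 4, 5, 6, 7, 8, 3] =(3 9)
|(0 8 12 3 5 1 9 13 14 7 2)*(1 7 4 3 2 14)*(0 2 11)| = 60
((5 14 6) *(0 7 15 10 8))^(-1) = ((0 7 15 10 8)(5 14 6))^(-1) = (0 8 10 15 7)(5 6 14)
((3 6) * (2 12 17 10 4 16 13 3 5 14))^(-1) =((2 12 17 10 4 16 13 3 6 5 14))^(-1) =(2 14 5 6 3 13 16 4 10 17 12)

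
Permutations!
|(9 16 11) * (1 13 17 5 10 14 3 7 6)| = 9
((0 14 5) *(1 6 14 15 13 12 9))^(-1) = (0 5 14 6 1 9 12 13 15)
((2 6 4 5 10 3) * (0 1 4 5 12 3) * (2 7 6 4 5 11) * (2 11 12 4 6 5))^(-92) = ((0 1 2 6 12 3 7 5 10))^(-92) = (0 5 3 6 1 10 7 12 2)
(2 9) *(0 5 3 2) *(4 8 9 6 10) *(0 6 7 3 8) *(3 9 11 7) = (0 5 8 11 7 9 6 10 4)(2 3) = [5, 1, 3, 2, 0, 8, 10, 9, 11, 6, 4, 7]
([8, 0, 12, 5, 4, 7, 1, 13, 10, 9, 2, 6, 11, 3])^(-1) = (0 1 6 11 12 2 10 8)(3 13 7 5)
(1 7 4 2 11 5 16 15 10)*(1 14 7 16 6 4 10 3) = [0, 16, 11, 1, 2, 6, 4, 10, 8, 9, 14, 5, 12, 13, 7, 3, 15] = (1 16 15 3)(2 11 5 6 4)(7 10 14)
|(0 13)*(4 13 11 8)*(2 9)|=|(0 11 8 4 13)(2 9)|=10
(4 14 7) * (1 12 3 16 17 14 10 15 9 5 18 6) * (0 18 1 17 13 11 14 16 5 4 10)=(0 18 6 17 16 13 11 14 7 10 15 9 4)(1 12 3 5)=[18, 12, 2, 5, 0, 1, 17, 10, 8, 4, 15, 14, 3, 11, 7, 9, 13, 16, 6]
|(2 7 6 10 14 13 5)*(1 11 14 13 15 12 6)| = 11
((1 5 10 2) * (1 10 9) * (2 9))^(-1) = ((1 5 2 10 9))^(-1) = (1 9 10 2 5)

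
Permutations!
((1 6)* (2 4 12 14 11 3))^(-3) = ((1 6)(2 4 12 14 11 3))^(-3) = (1 6)(2 14)(3 12)(4 11)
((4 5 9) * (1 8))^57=(9)(1 8)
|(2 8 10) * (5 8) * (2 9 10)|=|(2 5 8)(9 10)|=6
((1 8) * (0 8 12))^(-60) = (12)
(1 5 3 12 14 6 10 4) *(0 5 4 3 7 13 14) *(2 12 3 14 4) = (0 5 7 13 4 1 2 12)(6 10 14) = [5, 2, 12, 3, 1, 7, 10, 13, 8, 9, 14, 11, 0, 4, 6]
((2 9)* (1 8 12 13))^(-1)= ((1 8 12 13)(2 9))^(-1)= (1 13 12 8)(2 9)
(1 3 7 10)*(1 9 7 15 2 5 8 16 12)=[0, 3, 5, 15, 4, 8, 6, 10, 16, 7, 9, 11, 1, 13, 14, 2, 12]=(1 3 15 2 5 8 16 12)(7 10 9)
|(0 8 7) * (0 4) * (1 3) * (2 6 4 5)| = 14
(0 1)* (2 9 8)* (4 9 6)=(0 1)(2 6 4 9 8)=[1, 0, 6, 3, 9, 5, 4, 7, 2, 8]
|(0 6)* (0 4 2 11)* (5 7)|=10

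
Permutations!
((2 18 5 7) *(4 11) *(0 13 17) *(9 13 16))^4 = (18)(0 17 13 9 16)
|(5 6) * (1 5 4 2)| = |(1 5 6 4 2)| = 5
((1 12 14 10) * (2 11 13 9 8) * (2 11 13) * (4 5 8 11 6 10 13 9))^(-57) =(1 8 13)(4 12 6)(5 14 10)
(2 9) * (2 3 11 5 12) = (2 9 3 11 5 12) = [0, 1, 9, 11, 4, 12, 6, 7, 8, 3, 10, 5, 2]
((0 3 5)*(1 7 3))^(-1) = ((0 1 7 3 5))^(-1) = (0 5 3 7 1)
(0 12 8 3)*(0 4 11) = [12, 1, 2, 4, 11, 5, 6, 7, 3, 9, 10, 0, 8] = (0 12 8 3 4 11)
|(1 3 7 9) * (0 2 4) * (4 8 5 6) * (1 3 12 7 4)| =|(0 2 8 5 6 1 12 7 9 3 4)| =11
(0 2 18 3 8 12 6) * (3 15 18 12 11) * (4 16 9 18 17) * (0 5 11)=(0 2 12 6 5 11 3 8)(4 16 9 18 15 17)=[2, 1, 12, 8, 16, 11, 5, 7, 0, 18, 10, 3, 6, 13, 14, 17, 9, 4, 15]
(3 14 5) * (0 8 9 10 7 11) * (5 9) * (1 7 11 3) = [8, 7, 2, 14, 4, 1, 6, 3, 5, 10, 11, 0, 12, 13, 9] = (0 8 5 1 7 3 14 9 10 11)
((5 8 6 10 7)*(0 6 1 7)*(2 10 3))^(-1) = (0 10 2 3 6)(1 8 5 7)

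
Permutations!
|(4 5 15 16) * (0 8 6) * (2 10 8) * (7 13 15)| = 30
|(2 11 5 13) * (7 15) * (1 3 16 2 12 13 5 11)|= 4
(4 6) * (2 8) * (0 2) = (0 2 8)(4 6) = [2, 1, 8, 3, 6, 5, 4, 7, 0]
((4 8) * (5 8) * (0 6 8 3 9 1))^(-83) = ((0 6 8 4 5 3 9 1))^(-83) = (0 3 8 1 5 6 9 4)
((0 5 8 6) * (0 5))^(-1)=((5 8 6))^(-1)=(5 6 8)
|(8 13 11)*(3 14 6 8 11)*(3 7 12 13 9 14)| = |(6 8 9 14)(7 12 13)| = 12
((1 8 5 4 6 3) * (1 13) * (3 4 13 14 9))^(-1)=(1 13 5 8)(3 9 14)(4 6)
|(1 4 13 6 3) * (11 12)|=10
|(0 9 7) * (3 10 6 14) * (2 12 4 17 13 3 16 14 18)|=18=|(0 9 7)(2 12 4 17 13 3 10 6 18)(14 16)|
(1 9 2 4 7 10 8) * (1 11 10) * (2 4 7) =(1 9 4 2 7)(8 11 10) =[0, 9, 7, 3, 2, 5, 6, 1, 11, 4, 8, 10]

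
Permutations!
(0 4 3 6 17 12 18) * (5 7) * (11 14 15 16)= (0 4 3 6 17 12 18)(5 7)(11 14 15 16)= [4, 1, 2, 6, 3, 7, 17, 5, 8, 9, 10, 14, 18, 13, 15, 16, 11, 12, 0]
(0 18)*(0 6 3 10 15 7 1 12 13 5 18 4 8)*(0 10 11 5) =(0 4 8 10 15 7 1 12 13)(3 11 5 18 6) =[4, 12, 2, 11, 8, 18, 3, 1, 10, 9, 15, 5, 13, 0, 14, 7, 16, 17, 6]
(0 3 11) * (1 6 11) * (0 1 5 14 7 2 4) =(0 3 5 14 7 2 4)(1 6 11) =[3, 6, 4, 5, 0, 14, 11, 2, 8, 9, 10, 1, 12, 13, 7]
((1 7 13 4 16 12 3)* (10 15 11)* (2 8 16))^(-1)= (1 3 12 16 8 2 4 13 7)(10 11 15)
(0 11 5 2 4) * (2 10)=(0 11 5 10 2 4)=[11, 1, 4, 3, 0, 10, 6, 7, 8, 9, 2, 5]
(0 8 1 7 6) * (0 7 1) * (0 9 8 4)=(0 4)(6 7)(8 9)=[4, 1, 2, 3, 0, 5, 7, 6, 9, 8]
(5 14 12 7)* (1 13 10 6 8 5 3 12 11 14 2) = [0, 13, 1, 12, 4, 2, 8, 3, 5, 9, 6, 14, 7, 10, 11] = (1 13 10 6 8 5 2)(3 12 7)(11 14)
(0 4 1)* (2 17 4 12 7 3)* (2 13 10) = (0 12 7 3 13 10 2 17 4 1) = [12, 0, 17, 13, 1, 5, 6, 3, 8, 9, 2, 11, 7, 10, 14, 15, 16, 4]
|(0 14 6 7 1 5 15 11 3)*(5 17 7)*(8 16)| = |(0 14 6 5 15 11 3)(1 17 7)(8 16)| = 42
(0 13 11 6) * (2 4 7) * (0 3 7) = (0 13 11 6 3 7 2 4) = [13, 1, 4, 7, 0, 5, 3, 2, 8, 9, 10, 6, 12, 11]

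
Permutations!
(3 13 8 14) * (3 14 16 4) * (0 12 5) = [12, 1, 2, 13, 3, 0, 6, 7, 16, 9, 10, 11, 5, 8, 14, 15, 4] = (0 12 5)(3 13 8 16 4)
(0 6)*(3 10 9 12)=(0 6)(3 10 9 12)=[6, 1, 2, 10, 4, 5, 0, 7, 8, 12, 9, 11, 3]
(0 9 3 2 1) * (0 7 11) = [9, 7, 1, 2, 4, 5, 6, 11, 8, 3, 10, 0] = (0 9 3 2 1 7 11)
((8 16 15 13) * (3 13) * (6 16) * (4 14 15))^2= (3 8 16 14)(4 15 13 6)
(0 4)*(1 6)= (0 4)(1 6)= [4, 6, 2, 3, 0, 5, 1]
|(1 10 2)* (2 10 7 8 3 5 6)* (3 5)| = 6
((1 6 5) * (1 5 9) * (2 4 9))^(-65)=((1 6 2 4 9))^(-65)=(9)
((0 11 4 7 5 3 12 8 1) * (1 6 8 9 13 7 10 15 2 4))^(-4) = (15)(0 1 11)(3 9 7)(5 12 13)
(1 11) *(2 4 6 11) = (1 2 4 6 11) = [0, 2, 4, 3, 6, 5, 11, 7, 8, 9, 10, 1]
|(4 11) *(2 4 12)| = |(2 4 11 12)| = 4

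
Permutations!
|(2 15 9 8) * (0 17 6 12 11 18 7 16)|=8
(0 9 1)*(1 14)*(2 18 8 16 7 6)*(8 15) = (0 9 14 1)(2 18 15 8 16 7 6) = [9, 0, 18, 3, 4, 5, 2, 6, 16, 14, 10, 11, 12, 13, 1, 8, 7, 17, 15]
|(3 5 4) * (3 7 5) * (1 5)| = |(1 5 4 7)| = 4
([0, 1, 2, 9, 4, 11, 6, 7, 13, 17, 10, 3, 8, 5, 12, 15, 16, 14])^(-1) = (3 11 5 13 8 12 14 17 9)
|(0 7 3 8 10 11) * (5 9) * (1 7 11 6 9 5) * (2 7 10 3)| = 4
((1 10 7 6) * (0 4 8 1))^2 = (0 8 10 6 4 1 7)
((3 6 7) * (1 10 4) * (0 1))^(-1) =((0 1 10 4)(3 6 7))^(-1) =(0 4 10 1)(3 7 6)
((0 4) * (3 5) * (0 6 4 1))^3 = ((0 1)(3 5)(4 6))^3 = (0 1)(3 5)(4 6)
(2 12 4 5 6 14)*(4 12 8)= (2 8 4 5 6 14)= [0, 1, 8, 3, 5, 6, 14, 7, 4, 9, 10, 11, 12, 13, 2]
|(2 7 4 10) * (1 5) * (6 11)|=|(1 5)(2 7 4 10)(6 11)|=4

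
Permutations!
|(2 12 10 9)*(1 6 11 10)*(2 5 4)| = |(1 6 11 10 9 5 4 2 12)| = 9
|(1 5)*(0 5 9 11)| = |(0 5 1 9 11)| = 5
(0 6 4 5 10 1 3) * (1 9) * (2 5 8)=(0 6 4 8 2 5 10 9 1 3)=[6, 3, 5, 0, 8, 10, 4, 7, 2, 1, 9]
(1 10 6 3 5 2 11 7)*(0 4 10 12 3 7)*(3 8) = (0 4 10 6 7 1 12 8 3 5 2 11) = [4, 12, 11, 5, 10, 2, 7, 1, 3, 9, 6, 0, 8]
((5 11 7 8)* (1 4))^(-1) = (1 4)(5 8 7 11)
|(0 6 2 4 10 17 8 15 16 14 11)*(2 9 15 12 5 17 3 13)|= 140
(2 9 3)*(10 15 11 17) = [0, 1, 9, 2, 4, 5, 6, 7, 8, 3, 15, 17, 12, 13, 14, 11, 16, 10] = (2 9 3)(10 15 11 17)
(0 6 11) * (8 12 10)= (0 6 11)(8 12 10)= [6, 1, 2, 3, 4, 5, 11, 7, 12, 9, 8, 0, 10]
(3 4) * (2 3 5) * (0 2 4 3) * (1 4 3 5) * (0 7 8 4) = (0 2 7 8 4 1)(3 5) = [2, 0, 7, 5, 1, 3, 6, 8, 4]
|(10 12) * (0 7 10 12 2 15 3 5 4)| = 8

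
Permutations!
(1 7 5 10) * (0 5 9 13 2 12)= [5, 7, 12, 3, 4, 10, 6, 9, 8, 13, 1, 11, 0, 2]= (0 5 10 1 7 9 13 2 12)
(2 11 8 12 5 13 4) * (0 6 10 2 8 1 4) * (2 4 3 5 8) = (0 6 10 4 2 11 1 3 5 13)(8 12) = [6, 3, 11, 5, 2, 13, 10, 7, 12, 9, 4, 1, 8, 0]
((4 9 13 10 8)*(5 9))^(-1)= (4 8 10 13 9 5)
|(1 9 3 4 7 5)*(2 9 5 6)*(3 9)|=|(9)(1 5)(2 3 4 7 6)|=10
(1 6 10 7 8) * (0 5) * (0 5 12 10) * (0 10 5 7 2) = [12, 6, 0, 3, 4, 7, 10, 8, 1, 9, 2, 11, 5] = (0 12 5 7 8 1 6 10 2)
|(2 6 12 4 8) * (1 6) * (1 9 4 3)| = 4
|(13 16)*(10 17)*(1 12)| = 2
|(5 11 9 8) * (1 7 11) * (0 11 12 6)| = 9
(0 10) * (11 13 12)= (0 10)(11 13 12)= [10, 1, 2, 3, 4, 5, 6, 7, 8, 9, 0, 13, 11, 12]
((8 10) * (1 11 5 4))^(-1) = ((1 11 5 4)(8 10))^(-1) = (1 4 5 11)(8 10)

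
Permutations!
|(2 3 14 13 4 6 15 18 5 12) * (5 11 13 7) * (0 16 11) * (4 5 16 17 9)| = |(0 17 9 4 6 15 18)(2 3 14 7 16 11 13 5 12)| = 63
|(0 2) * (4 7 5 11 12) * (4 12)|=4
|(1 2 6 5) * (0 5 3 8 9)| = |(0 5 1 2 6 3 8 9)| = 8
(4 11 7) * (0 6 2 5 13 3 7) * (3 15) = (0 6 2 5 13 15 3 7 4 11) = [6, 1, 5, 7, 11, 13, 2, 4, 8, 9, 10, 0, 12, 15, 14, 3]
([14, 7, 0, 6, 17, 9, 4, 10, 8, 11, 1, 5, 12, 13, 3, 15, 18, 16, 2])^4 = [4, 7, 6, 16, 2, 9, 18, 10, 8, 11, 1, 5, 12, 13, 17, 15, 14, 0, 3]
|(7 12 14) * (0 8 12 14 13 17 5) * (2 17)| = 14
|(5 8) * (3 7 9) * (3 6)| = |(3 7 9 6)(5 8)| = 4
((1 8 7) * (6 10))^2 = (10)(1 7 8)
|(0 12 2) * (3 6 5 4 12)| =|(0 3 6 5 4 12 2)| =7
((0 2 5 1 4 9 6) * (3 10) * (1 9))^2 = (10)(0 5 6 2 9)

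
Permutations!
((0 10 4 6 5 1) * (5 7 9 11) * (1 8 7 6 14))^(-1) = (0 1 14 4 10)(5 11 9 7 8)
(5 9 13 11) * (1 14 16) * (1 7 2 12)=[0, 14, 12, 3, 4, 9, 6, 2, 8, 13, 10, 5, 1, 11, 16, 15, 7]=(1 14 16 7 2 12)(5 9 13 11)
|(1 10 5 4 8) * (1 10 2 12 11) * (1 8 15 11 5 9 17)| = |(1 2 12 5 4 15 11 8 10 9 17)| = 11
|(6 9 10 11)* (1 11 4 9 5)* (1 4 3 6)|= 6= |(1 11)(3 6 5 4 9 10)|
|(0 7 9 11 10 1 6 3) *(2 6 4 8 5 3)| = |(0 7 9 11 10 1 4 8 5 3)(2 6)| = 10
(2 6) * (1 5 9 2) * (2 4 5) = (1 2 6)(4 5 9) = [0, 2, 6, 3, 5, 9, 1, 7, 8, 4]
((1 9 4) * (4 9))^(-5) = (9)(1 4) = ((9)(1 4))^(-5)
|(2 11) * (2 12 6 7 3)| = |(2 11 12 6 7 3)| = 6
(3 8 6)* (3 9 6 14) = (3 8 14)(6 9) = [0, 1, 2, 8, 4, 5, 9, 7, 14, 6, 10, 11, 12, 13, 3]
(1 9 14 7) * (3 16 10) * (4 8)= (1 9 14 7)(3 16 10)(4 8)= [0, 9, 2, 16, 8, 5, 6, 1, 4, 14, 3, 11, 12, 13, 7, 15, 10]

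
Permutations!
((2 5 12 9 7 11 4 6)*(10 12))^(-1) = ((2 5 10 12 9 7 11 4 6))^(-1) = (2 6 4 11 7 9 12 10 5)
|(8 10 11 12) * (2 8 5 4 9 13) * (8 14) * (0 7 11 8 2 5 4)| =|(0 7 11 12 4 9 13 5)(2 14)(8 10)| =8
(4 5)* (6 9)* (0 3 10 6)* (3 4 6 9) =(0 4 5 6 3 10 9) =[4, 1, 2, 10, 5, 6, 3, 7, 8, 0, 9]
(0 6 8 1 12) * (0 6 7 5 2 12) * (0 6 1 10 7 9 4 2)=[9, 6, 12, 3, 2, 0, 8, 5, 10, 4, 7, 11, 1]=(0 9 4 2 12 1 6 8 10 7 5)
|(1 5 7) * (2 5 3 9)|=|(1 3 9 2 5 7)|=6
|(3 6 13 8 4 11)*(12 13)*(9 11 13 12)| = |(3 6 9 11)(4 13 8)| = 12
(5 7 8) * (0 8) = (0 8 5 7) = [8, 1, 2, 3, 4, 7, 6, 0, 5]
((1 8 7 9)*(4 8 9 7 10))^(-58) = ((1 9)(4 8 10))^(-58) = (4 10 8)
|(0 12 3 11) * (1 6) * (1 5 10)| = 4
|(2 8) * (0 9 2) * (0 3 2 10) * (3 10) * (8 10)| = 5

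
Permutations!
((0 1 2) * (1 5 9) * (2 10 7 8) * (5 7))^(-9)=((0 7 8 2)(1 10 5 9))^(-9)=(0 2 8 7)(1 9 5 10)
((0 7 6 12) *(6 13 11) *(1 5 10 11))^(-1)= (0 12 6 11 10 5 1 13 7)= ((0 7 13 1 5 10 11 6 12))^(-1)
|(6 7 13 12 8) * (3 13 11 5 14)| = |(3 13 12 8 6 7 11 5 14)| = 9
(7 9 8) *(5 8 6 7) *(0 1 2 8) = (0 1 2 8 5)(6 7 9) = [1, 2, 8, 3, 4, 0, 7, 9, 5, 6]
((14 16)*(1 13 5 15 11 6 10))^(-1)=(1 10 6 11 15 5 13)(14 16)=((1 13 5 15 11 6 10)(14 16))^(-1)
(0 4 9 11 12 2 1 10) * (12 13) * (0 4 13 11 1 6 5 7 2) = (0 13 12)(1 10 4 9)(2 6 5 7) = [13, 10, 6, 3, 9, 7, 5, 2, 8, 1, 4, 11, 0, 12]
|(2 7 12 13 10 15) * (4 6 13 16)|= |(2 7 12 16 4 6 13 10 15)|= 9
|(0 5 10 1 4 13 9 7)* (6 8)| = 8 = |(0 5 10 1 4 13 9 7)(6 8)|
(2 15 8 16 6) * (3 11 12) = (2 15 8 16 6)(3 11 12) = [0, 1, 15, 11, 4, 5, 2, 7, 16, 9, 10, 12, 3, 13, 14, 8, 6]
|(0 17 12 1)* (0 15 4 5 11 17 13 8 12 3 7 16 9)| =|(0 13 8 12 1 15 4 5 11 17 3 7 16 9)| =14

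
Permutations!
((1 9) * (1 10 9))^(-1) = (9 10)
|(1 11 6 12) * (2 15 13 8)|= |(1 11 6 12)(2 15 13 8)|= 4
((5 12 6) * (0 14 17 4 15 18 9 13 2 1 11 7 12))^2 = (0 17 15 9 2 11 12 5 14 4 18 13 1 7 6)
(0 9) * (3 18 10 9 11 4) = [11, 1, 2, 18, 3, 5, 6, 7, 8, 0, 9, 4, 12, 13, 14, 15, 16, 17, 10] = (0 11 4 3 18 10 9)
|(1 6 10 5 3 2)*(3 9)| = 7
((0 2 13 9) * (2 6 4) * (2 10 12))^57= ((0 6 4 10 12 2 13 9))^57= (0 6 4 10 12 2 13 9)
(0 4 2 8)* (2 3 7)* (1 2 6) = [4, 2, 8, 7, 3, 5, 1, 6, 0] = (0 4 3 7 6 1 2 8)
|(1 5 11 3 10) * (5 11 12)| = |(1 11 3 10)(5 12)| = 4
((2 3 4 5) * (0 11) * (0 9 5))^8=((0 11 9 5 2 3 4))^8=(0 11 9 5 2 3 4)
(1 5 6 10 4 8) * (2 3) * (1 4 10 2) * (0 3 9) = (10)(0 3 1 5 6 2 9)(4 8) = [3, 5, 9, 1, 8, 6, 2, 7, 4, 0, 10]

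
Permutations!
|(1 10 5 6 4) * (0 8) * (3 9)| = 10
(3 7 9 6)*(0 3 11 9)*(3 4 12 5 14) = (0 4 12 5 14 3 7)(6 11 9) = [4, 1, 2, 7, 12, 14, 11, 0, 8, 6, 10, 9, 5, 13, 3]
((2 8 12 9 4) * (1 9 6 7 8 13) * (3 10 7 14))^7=(14)(1 4 13 9 2)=((1 9 4 2 13)(3 10 7 8 12 6 14))^7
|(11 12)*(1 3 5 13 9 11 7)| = 8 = |(1 3 5 13 9 11 12 7)|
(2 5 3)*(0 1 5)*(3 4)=(0 1 5 4 3 2)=[1, 5, 0, 2, 3, 4]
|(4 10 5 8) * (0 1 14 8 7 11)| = |(0 1 14 8 4 10 5 7 11)| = 9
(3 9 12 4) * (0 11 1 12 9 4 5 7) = (0 11 1 12 5 7)(3 4) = [11, 12, 2, 4, 3, 7, 6, 0, 8, 9, 10, 1, 5]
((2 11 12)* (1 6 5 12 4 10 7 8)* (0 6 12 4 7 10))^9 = (0 6 5 4)(1 11)(2 8)(7 12)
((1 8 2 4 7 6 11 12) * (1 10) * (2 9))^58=(1 12 6 4 9)(2 8 10 11 7)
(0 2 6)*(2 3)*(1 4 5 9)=(0 3 2 6)(1 4 5 9)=[3, 4, 6, 2, 5, 9, 0, 7, 8, 1]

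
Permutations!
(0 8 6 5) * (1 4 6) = (0 8 1 4 6 5) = [8, 4, 2, 3, 6, 0, 5, 7, 1]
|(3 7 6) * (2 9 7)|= 5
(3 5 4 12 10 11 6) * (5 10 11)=(3 10 5 4 12 11 6)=[0, 1, 2, 10, 12, 4, 3, 7, 8, 9, 5, 6, 11]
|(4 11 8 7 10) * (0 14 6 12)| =|(0 14 6 12)(4 11 8 7 10)| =20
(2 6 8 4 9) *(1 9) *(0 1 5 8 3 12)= (0 1 9 2 6 3 12)(4 5 8)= [1, 9, 6, 12, 5, 8, 3, 7, 4, 2, 10, 11, 0]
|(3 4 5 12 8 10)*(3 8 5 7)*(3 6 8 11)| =|(3 4 7 6 8 10 11)(5 12)| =14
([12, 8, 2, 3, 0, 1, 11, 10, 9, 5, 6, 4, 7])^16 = (0 7 6 4 12 10 11)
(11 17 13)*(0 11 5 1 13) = (0 11 17)(1 13 5) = [11, 13, 2, 3, 4, 1, 6, 7, 8, 9, 10, 17, 12, 5, 14, 15, 16, 0]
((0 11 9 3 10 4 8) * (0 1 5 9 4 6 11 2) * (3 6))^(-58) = (1 4 6 5 8 11 9)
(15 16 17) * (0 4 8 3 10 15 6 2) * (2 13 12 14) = (0 4 8 3 10 15 16 17 6 13 12 14 2) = [4, 1, 0, 10, 8, 5, 13, 7, 3, 9, 15, 11, 14, 12, 2, 16, 17, 6]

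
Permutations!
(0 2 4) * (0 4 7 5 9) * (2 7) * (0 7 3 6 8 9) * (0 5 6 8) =(0 3 8 9 7 6) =[3, 1, 2, 8, 4, 5, 0, 6, 9, 7]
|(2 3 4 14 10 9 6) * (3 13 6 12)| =6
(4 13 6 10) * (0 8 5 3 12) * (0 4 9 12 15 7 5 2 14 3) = (0 8 2 14 3 15 7 5)(4 13 6 10 9 12) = [8, 1, 14, 15, 13, 0, 10, 5, 2, 12, 9, 11, 4, 6, 3, 7]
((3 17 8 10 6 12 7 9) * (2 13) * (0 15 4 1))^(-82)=((0 15 4 1)(2 13)(3 17 8 10 6 12 7 9))^(-82)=(0 4)(1 15)(3 7 6 8)(9 12 10 17)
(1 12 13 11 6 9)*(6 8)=(1 12 13 11 8 6 9)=[0, 12, 2, 3, 4, 5, 9, 7, 6, 1, 10, 8, 13, 11]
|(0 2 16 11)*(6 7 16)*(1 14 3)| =6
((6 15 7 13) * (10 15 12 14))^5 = ((6 12 14 10 15 7 13))^5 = (6 7 10 12 13 15 14)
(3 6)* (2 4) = [0, 1, 4, 6, 2, 5, 3] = (2 4)(3 6)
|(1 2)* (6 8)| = |(1 2)(6 8)| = 2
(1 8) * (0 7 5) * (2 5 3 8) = (0 7 3 8 1 2 5) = [7, 2, 5, 8, 4, 0, 6, 3, 1]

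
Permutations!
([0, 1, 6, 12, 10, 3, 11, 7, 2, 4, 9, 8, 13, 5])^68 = [0, 1, 2, 3, 9, 5, 6, 7, 8, 10, 4, 11, 12, 13]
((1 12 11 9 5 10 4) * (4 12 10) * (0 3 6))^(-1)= (0 6 3)(1 4 5 9 11 12 10)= ((0 3 6)(1 10 12 11 9 5 4))^(-1)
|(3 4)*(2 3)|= 3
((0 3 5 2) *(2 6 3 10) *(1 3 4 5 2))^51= ((0 10 1 3 2)(4 5 6))^51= (0 10 1 3 2)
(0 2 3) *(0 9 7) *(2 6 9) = (0 6 9 7)(2 3) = [6, 1, 3, 2, 4, 5, 9, 0, 8, 7]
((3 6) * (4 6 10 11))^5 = ((3 10 11 4 6))^5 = (11)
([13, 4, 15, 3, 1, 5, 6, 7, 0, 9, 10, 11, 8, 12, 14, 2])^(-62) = [12, 1, 2, 3, 4, 5, 6, 7, 13, 9, 10, 11, 0, 8, 14, 15]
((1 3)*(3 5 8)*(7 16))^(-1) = (1 3 8 5)(7 16)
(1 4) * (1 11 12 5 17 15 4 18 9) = (1 18 9)(4 11 12 5 17 15) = [0, 18, 2, 3, 11, 17, 6, 7, 8, 1, 10, 12, 5, 13, 14, 4, 16, 15, 9]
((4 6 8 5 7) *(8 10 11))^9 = ((4 6 10 11 8 5 7))^9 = (4 10 8 7 6 11 5)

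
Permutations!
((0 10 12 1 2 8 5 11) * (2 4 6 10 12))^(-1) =(0 11 5 8 2 10 6 4 1 12)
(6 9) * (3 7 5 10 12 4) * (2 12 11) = (2 12 4 3 7 5 10 11)(6 9) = [0, 1, 12, 7, 3, 10, 9, 5, 8, 6, 11, 2, 4]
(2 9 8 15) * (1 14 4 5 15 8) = (1 14 4 5 15 2 9) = [0, 14, 9, 3, 5, 15, 6, 7, 8, 1, 10, 11, 12, 13, 4, 2]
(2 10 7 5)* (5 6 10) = (2 5)(6 10 7) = [0, 1, 5, 3, 4, 2, 10, 6, 8, 9, 7]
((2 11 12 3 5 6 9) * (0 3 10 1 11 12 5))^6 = (1 12 9 5)(2 6 11 10)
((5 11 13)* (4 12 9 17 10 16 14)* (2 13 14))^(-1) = (2 16 10 17 9 12 4 14 11 5 13)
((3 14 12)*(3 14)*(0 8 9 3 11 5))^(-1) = (0 5 11 3 9 8)(12 14)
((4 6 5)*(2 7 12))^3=((2 7 12)(4 6 5))^3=(12)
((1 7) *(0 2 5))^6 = (7)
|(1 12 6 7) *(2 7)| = |(1 12 6 2 7)| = 5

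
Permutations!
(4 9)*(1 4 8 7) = (1 4 9 8 7) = [0, 4, 2, 3, 9, 5, 6, 1, 7, 8]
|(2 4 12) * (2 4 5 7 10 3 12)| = |(2 5 7 10 3 12 4)| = 7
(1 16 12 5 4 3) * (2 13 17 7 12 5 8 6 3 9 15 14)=(1 16 5 4 9 15 14 2 13 17 7 12 8 6 3)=[0, 16, 13, 1, 9, 4, 3, 12, 6, 15, 10, 11, 8, 17, 2, 14, 5, 7]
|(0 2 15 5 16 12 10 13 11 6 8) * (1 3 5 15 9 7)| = 14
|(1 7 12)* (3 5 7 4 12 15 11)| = |(1 4 12)(3 5 7 15 11)| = 15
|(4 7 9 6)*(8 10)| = 4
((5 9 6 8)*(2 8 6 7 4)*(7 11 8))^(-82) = ((2 7 4)(5 9 11 8))^(-82) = (2 4 7)(5 11)(8 9)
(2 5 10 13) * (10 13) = (2 5 13) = [0, 1, 5, 3, 4, 13, 6, 7, 8, 9, 10, 11, 12, 2]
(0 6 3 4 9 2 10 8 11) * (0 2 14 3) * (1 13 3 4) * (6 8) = (0 8 11 2 10 6)(1 13 3)(4 9 14) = [8, 13, 10, 1, 9, 5, 0, 7, 11, 14, 6, 2, 12, 3, 4]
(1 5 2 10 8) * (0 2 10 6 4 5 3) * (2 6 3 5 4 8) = [6, 5, 3, 0, 4, 10, 8, 7, 1, 9, 2] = (0 6 8 1 5 10 2 3)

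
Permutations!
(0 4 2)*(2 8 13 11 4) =[2, 1, 0, 3, 8, 5, 6, 7, 13, 9, 10, 4, 12, 11] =(0 2)(4 8 13 11)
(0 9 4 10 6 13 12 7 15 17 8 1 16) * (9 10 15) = [10, 16, 2, 3, 15, 5, 13, 9, 1, 4, 6, 11, 7, 12, 14, 17, 0, 8] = (0 10 6 13 12 7 9 4 15 17 8 1 16)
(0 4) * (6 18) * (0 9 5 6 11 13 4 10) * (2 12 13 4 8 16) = (0 10)(2 12 13 8 16)(4 9 5 6 18 11) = [10, 1, 12, 3, 9, 6, 18, 7, 16, 5, 0, 4, 13, 8, 14, 15, 2, 17, 11]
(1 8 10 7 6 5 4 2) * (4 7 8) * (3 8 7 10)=(1 4 2)(3 8)(5 10 7 6)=[0, 4, 1, 8, 2, 10, 5, 6, 3, 9, 7]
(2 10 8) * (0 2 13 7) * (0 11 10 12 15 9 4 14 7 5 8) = (0 2 12 15 9 4 14 7 11 10)(5 8 13) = [2, 1, 12, 3, 14, 8, 6, 11, 13, 4, 0, 10, 15, 5, 7, 9]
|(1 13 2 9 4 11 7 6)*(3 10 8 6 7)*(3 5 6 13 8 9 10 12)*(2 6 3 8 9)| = 10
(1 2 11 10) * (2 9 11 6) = (1 9 11 10)(2 6) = [0, 9, 6, 3, 4, 5, 2, 7, 8, 11, 1, 10]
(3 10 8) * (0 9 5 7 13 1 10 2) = (0 9 5 7 13 1 10 8 3 2) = [9, 10, 0, 2, 4, 7, 6, 13, 3, 5, 8, 11, 12, 1]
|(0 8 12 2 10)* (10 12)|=6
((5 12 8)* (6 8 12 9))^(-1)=(12)(5 8 6 9)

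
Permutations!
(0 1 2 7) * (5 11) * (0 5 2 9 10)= (0 1 9 10)(2 7 5 11)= [1, 9, 7, 3, 4, 11, 6, 5, 8, 10, 0, 2]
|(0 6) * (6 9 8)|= 4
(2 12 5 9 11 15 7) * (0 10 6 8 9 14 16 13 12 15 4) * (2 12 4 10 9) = (0 9 11 10 6 8 2 15 7 12 5 14 16 13 4) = [9, 1, 15, 3, 0, 14, 8, 12, 2, 11, 6, 10, 5, 4, 16, 7, 13]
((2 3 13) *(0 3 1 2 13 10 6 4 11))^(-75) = (13)(0 6)(1 2)(3 4)(10 11)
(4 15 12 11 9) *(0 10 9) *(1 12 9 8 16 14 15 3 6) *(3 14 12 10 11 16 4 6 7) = (0 11)(1 10 8 4 14 15 9 6)(3 7)(12 16) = [11, 10, 2, 7, 14, 5, 1, 3, 4, 6, 8, 0, 16, 13, 15, 9, 12]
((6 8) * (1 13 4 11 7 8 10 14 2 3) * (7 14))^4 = (1 14 13 2 4 3 11)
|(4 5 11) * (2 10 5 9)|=6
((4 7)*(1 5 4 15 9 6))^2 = (1 4 15 6 5 7 9)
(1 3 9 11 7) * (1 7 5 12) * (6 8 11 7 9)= (1 3 6 8 11 5 12)(7 9)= [0, 3, 2, 6, 4, 12, 8, 9, 11, 7, 10, 5, 1]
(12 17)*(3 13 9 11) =(3 13 9 11)(12 17) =[0, 1, 2, 13, 4, 5, 6, 7, 8, 11, 10, 3, 17, 9, 14, 15, 16, 12]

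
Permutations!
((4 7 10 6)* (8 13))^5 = (4 7 10 6)(8 13)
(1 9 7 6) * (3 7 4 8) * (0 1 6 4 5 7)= [1, 9, 2, 0, 8, 7, 6, 4, 3, 5]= (0 1 9 5 7 4 8 3)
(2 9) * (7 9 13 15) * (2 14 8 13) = (7 9 14 8 13 15) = [0, 1, 2, 3, 4, 5, 6, 9, 13, 14, 10, 11, 12, 15, 8, 7]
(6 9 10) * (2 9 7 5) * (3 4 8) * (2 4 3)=(2 9 10 6 7 5 4 8)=[0, 1, 9, 3, 8, 4, 7, 5, 2, 10, 6]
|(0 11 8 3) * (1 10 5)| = 12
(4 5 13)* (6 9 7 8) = (4 5 13)(6 9 7 8) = [0, 1, 2, 3, 5, 13, 9, 8, 6, 7, 10, 11, 12, 4]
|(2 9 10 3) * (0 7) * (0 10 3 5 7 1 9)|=|(0 1 9 3 2)(5 7 10)|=15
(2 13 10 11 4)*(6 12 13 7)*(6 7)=[0, 1, 6, 3, 2, 5, 12, 7, 8, 9, 11, 4, 13, 10]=(2 6 12 13 10 11 4)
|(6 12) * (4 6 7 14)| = 5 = |(4 6 12 7 14)|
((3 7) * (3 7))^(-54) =(7)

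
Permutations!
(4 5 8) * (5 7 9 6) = [0, 1, 2, 3, 7, 8, 5, 9, 4, 6] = (4 7 9 6 5 8)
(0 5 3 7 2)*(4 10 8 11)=(0 5 3 7 2)(4 10 8 11)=[5, 1, 0, 7, 10, 3, 6, 2, 11, 9, 8, 4]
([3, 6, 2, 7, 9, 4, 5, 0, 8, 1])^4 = [3, 9, 2, 7, 5, 6, 1, 0, 8, 4]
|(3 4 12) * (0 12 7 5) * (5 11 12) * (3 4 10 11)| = |(0 5)(3 10 11 12 4 7)| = 6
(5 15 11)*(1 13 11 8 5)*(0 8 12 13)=(0 8 5 15 12 13 11 1)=[8, 0, 2, 3, 4, 15, 6, 7, 5, 9, 10, 1, 13, 11, 14, 12]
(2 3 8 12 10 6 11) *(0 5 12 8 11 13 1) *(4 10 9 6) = [5, 0, 3, 11, 10, 12, 13, 7, 8, 6, 4, 2, 9, 1] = (0 5 12 9 6 13 1)(2 3 11)(4 10)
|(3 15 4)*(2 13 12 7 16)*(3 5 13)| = 9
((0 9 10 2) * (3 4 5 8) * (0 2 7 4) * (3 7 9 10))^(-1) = ((0 10 9 3)(4 5 8 7))^(-1) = (0 3 9 10)(4 7 8 5)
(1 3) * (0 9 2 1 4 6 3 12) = (0 9 2 1 12)(3 4 6) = [9, 12, 1, 4, 6, 5, 3, 7, 8, 2, 10, 11, 0]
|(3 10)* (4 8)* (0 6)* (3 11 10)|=|(0 6)(4 8)(10 11)|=2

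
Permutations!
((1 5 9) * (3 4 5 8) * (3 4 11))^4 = (11)(1 9 5 4 8)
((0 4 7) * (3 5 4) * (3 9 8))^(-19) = (0 8 5 7 9 3 4)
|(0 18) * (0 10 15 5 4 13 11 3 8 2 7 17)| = |(0 18 10 15 5 4 13 11 3 8 2 7 17)| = 13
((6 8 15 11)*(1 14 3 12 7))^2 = ((1 14 3 12 7)(6 8 15 11))^2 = (1 3 7 14 12)(6 15)(8 11)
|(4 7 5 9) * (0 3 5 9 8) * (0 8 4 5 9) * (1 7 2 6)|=9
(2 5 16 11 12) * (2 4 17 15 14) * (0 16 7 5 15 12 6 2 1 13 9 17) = (0 16 11 6 2 15 14 1 13 9 17 12 4)(5 7) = [16, 13, 15, 3, 0, 7, 2, 5, 8, 17, 10, 6, 4, 9, 1, 14, 11, 12]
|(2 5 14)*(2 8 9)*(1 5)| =6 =|(1 5 14 8 9 2)|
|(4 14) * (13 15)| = |(4 14)(13 15)| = 2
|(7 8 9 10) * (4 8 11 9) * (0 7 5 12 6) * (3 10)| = |(0 7 11 9 3 10 5 12 6)(4 8)| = 18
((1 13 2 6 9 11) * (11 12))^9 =(1 2 9 11 13 6 12)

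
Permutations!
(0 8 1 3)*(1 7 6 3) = (0 8 7 6 3) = [8, 1, 2, 0, 4, 5, 3, 6, 7]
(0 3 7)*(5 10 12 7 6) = (0 3 6 5 10 12 7) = [3, 1, 2, 6, 4, 10, 5, 0, 8, 9, 12, 11, 7]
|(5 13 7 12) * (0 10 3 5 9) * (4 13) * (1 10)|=10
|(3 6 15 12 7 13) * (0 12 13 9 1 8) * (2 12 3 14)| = |(0 3 6 15 13 14 2 12 7 9 1 8)| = 12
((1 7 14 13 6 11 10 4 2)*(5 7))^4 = (1 13 4 7 11)(2 14 10 5 6)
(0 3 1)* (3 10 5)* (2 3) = (0 10 5 2 3 1) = [10, 0, 3, 1, 4, 2, 6, 7, 8, 9, 5]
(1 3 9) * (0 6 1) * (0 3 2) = (0 6 1 2)(3 9) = [6, 2, 0, 9, 4, 5, 1, 7, 8, 3]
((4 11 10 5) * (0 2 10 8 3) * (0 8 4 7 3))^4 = (11)(0 7 2 3 10 8 5)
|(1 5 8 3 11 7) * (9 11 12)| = 8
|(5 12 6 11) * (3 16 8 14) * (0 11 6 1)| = 20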